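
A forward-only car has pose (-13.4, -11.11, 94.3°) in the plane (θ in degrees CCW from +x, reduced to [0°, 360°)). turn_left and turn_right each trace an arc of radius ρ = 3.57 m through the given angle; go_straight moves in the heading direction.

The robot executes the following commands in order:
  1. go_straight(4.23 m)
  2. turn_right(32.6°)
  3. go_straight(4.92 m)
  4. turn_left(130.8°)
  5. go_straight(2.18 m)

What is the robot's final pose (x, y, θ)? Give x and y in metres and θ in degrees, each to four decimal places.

set_pose: (x, y, θ) = (-13.4000, -11.1100, 94.3000°), ρ = 3.57
go_straight(4.23): x += 4.23·cos θ, y += 4.23·sin θ → (-13.7172, -6.8919, 94.3000°)
turn_right(32.6°): centre at ρ to the right, rotate −32.6° → (-13.3005, -4.9317, 61.7000°)
go_straight(4.92): x += 4.92·cos θ, y += 4.92·sin θ → (-10.9680, -0.5998, 61.7000°)
turn_left(130.8°): centre at ρ to the left, rotate +130.8° → (-14.8840, 4.5781, 192.5000°)
go_straight(2.18): x += 2.18·cos θ, y += 2.18·sin θ → (-17.0123, 4.1062, 192.5000°)

(-17.0123, 4.1062, 192.5000°)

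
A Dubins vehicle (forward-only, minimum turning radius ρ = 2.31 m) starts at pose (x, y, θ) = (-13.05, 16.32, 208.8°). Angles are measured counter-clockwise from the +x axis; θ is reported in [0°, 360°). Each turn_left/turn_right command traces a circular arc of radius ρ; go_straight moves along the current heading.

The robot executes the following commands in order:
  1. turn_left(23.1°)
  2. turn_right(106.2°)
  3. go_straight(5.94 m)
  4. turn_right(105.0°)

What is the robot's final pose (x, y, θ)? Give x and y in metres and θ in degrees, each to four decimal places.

set_pose: (x, y, θ) = (-13.0500, 16.3200, 208.8000°), ρ = 2.31
turn_left(23.1°): centre at ρ to the left, rotate +23.1° → (-13.7550, 15.7211, 231.9000°)
turn_right(106.2°): centre at ρ to the right, rotate −106.2° → (-17.4487, 15.7985, 125.7000°)
go_straight(5.94): x += 5.94·cos θ, y += 5.94·sin θ → (-20.9149, 20.6222, 125.7000°)
turn_right(105.0°): centre at ρ to the right, rotate −105.0° → (-19.8556, 24.1311, 20.7000°)

(-19.8556, 24.1311, 20.7000°)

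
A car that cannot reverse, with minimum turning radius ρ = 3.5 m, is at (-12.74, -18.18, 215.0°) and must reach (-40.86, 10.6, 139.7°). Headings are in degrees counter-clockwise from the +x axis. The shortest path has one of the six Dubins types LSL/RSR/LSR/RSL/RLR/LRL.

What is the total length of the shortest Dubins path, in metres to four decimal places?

41.8310 m

Let ψ = atan2(Δy, Δx) = atan2(28.78, -28.12) = 134.3354° be the start→goal bearing.
Normalize: d = |goal − start| / ρ = 40.237082/3.5 = 11.496309, α = (θ_start − ψ) mod 360° = 80.6646° = 1.407862 rad, β = (θ_goal − ψ) mod 360° = 5.3646° = 0.093629 rad.
Common terms: sin α = 0.986756, cos α = 0.162214, sin β = 0.093493, cos β = 0.995620, cos(α−β) = 0.253758, d² = 132.165127. Work in radians in the unit-radius frame; every candidate has L = ρ·(t + p + q).
LSL: p² = 2 + d² − 2cos(α−β) + 2d(sin α − sin β) = 154.196067; p = √p² = 12.417571; φ = atan2(cos β − cos α, d + sin α − sin β) = 0.067166 rad; t = (φ − α) mod 2π = 4.942489 rad, q = (β − φ) mod 2π = 0.026464 rad → L = 3.5·(4.942489 + 12.417571 + 0.026464) = 3.5·17.386523 = 60.852832 m
RSR: p² = 2 + d² − 2cos(α−β) + 2d(sin β − sin α) = 113.119154; p = √p² = 10.635749; φ = atan2(cos α − cos β, d − sin α + sin β) = -0.078439 rad; t = (α − φ) mod 2π = 1.486302 rad, q = (φ − β) mod 2π = 6.111117 rad → L = 3.5·(1.486302 + 10.635749 + 6.111117) = 3.5·18.233167 = 63.816085 m
LSR: p² = d² − 2 + 2cos(α−β) + 2d(sin α + sin β) = 155.510375; p = √p² = 12.470380; φ = atan2(−cos α − cos β, d + sin α + sin β) − atan2(−2, p) = 0.067222 rad; t = (φ − α) mod 2π = 4.942545 rad, q = (φ − β) mod 2π = 6.256778 rad → L = 3.5·(4.942545 + 12.470380 + 6.256778) = 3.5·23.669702 = 82.843959 m
RSL: p² = d² − 2 + 2cos(α−β) − 2d(sin α + sin β) = 105.834910; p = √p² = 10.287610; φ = atan2(cos α + cos β, d − sin α − sin β) − atan2(2, p) = -0.081309 rad; t = (α − φ) mod 2π = 1.489172 rad, q = (β − φ) mod 2π = 0.174939 rad → L = 3.5·(1.489172 + 10.287610 + 0.174939) = 3.5·11.951720 = 41.831019 m
RLR: c = (6 − d² + 2cos(α−β) + 2d(sin α − sin β))/8 = -13.139894, |c| > 1 → infeasible
LRL: c = (6 − d² + 2cos(α−β) − 2d(sin α − sin β))/8 = -18.274508, |c| > 1 → infeasible
Shortest: RSL with L = 41.831019 m ≈ 41.8310 m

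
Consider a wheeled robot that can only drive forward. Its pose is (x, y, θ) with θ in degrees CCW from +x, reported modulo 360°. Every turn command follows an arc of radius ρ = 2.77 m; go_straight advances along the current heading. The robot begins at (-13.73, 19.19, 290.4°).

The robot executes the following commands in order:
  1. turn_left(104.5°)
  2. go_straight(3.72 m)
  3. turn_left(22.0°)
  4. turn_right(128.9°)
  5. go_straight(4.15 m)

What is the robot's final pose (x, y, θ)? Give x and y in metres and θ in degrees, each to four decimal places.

(0.4750, 16.1676, 288.0000°)

set_pose: (x, y, θ) = (-13.7300, 19.1900, 290.4000°), ρ = 2.77
turn_left(104.5°): centre at ρ to the left, rotate +104.5° → (-9.5489, 17.8837, 394.9000° ≡ 34.9000°)
go_straight(3.72): x += 3.72·cos θ, y += 3.72·sin θ → (-6.4979, 20.0121, 34.9000°)
turn_left(22.0°): centre at ρ to the left, rotate +22.0° → (-5.7623, 20.7712, 56.9000°)
turn_right(128.9°): centre at ρ to the right, rotate −128.9° → (-0.8074, 20.1145, -72.0000° ≡ 288.0000°)
go_straight(4.15): x += 4.15·cos θ, y += 4.15·sin θ → (0.4750, 16.1676, 288.0000°)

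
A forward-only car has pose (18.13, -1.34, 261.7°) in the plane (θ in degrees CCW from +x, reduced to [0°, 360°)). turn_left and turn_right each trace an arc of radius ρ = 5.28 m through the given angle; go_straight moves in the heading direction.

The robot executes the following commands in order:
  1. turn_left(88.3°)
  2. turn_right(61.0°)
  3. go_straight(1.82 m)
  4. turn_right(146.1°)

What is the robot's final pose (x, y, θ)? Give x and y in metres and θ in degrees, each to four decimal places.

(18.9286, -18.4339, 142.9000°)

set_pose: (x, y, θ) = (18.1300, -1.3400, 261.7000°), ρ = 5.28
turn_left(88.3°): centre at ρ to the left, rotate +88.3° → (22.4378, -7.3020, 350.0000°)
turn_right(61.0°): centre at ρ to the right, rotate −61.0° → (26.5133, -10.7828, 289.0000°)
go_straight(1.82): x += 1.82·cos θ, y += 1.82·sin θ → (27.1058, -12.5036, 289.0000°)
turn_right(146.1°): centre at ρ to the right, rotate −146.1° → (18.9286, -18.4339, 142.9000°)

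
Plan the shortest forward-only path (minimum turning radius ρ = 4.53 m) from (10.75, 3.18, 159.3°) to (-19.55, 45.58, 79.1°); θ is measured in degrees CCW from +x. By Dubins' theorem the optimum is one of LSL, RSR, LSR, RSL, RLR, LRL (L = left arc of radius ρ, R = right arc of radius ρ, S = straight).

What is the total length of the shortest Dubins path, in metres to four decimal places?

Let ψ = atan2(Δy, Δx) = atan2(42.40, -30.30) = 125.5505° be the start→goal bearing.
Normalize: d = |goal − start| / ρ = 52.113818/4.53 = 11.504154, α = (θ_start − ψ) mod 360° = 33.7495° = 0.589041 rad, β = (θ_goal − ψ) mod 360° = 313.5495° = 5.472472 rad.
Common terms: sin α = 0.555564, cos α = 0.831474, sin β = -0.724779, cos β = 0.688982, cos(α−β) = 0.170209, d² = 132.345560. Work in radians in the unit-radius frame; every candidate has L = ρ·(t + p + q).
LSL: p² = 2 + d² − 2cos(α−β) + 2d(sin α − sin β) = 163.463655; p = √p² = 12.785291; φ = atan2(cos β − cos α, d + sin α − sin β) = -0.011145 rad; t = (φ − α) mod 2π = 5.682999 rad, q = (β − φ) mod 2π = 5.483617 rad → L = 4.53·(5.682999 + 12.785291 + 5.483617) = 4.53·23.951907 = 108.502139 m
RSR: p² = 2 + d² − 2cos(α−β) + 2d(sin β − sin α) = 104.546627; p = √p² = 10.224804; φ = atan2(cos α − cos β, d − sin α + sin β) = 0.013936 rad; t = (α − φ) mod 2π = 0.575104 rad, q = (φ − β) mod 2π = 0.824650 rad → L = 4.53·(0.575104 + 10.224804 + 0.824650) = 4.53·11.624559 = 52.659250 m
LSR: p² = d² − 2 + 2cos(α−β) + 2d(sin α + sin β) = 126.792621; p = √p² = 11.260223; φ = atan2(−cos α − cos β, d + sin α + sin β) − atan2(−2, p) = 0.042440 rad; t = (φ − α) mod 2π = 5.736585 rad, q = (φ − β) mod 2π = 0.853154 rad → L = 4.53·(5.736585 + 11.260223 + 0.853154) = 4.53·17.849962 = 80.860326 m
RSL: p² = d² − 2 + 2cos(α−β) − 2d(sin α + sin β) = 134.579337; p = √p² = 11.600833; φ = atan2(cos α + cos β, d − sin α − sin β) − atan2(2, p) = -0.041202 rad; t = (α − φ) mod 2π = 0.630243 rad, q = (β − φ) mod 2π = 5.513674 rad → L = 4.53·(0.630243 + 11.600833 + 5.513674) = 4.53·17.744751 = 80.383721 m
RLR: c = (6 − d² + 2cos(α−β) + 2d(sin α − sin β))/8 = -12.068328, |c| > 1 → infeasible
LRL: c = (6 − d² + 2cos(α−β) − 2d(sin α − sin β))/8 = -19.432957, |c| > 1 → infeasible
Shortest: RSR with L = 52.659250 m ≈ 52.6593 m

52.6593 m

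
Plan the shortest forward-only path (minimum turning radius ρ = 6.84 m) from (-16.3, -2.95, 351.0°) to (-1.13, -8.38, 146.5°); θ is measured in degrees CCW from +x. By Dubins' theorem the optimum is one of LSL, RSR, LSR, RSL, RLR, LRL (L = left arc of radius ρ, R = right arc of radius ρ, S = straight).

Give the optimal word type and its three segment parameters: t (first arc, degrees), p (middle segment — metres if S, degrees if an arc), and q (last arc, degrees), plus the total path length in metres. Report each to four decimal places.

RLR: t = 100.8107°, p = 258.3249°, q = 2.0143°, L = 43.1143 m

Let ψ = atan2(Δy, Δx) = atan2(-5.43, 15.17) = -19.6945° be the start→goal bearing.
Normalize: d = |goal − start| / ρ = 16.112535/6.84 = 2.355634, α = (θ_start − ψ) mod 360° = 10.6945° = 0.186654 rad, β = (θ_goal − ψ) mod 360° = 166.1945° = 2.900641 rad.
Common terms: sin α = 0.185572, cos α = 0.982631, sin β = 0.238627, cos β = -0.971111, cos(α−β) = -0.909961, d² = 5.549011. Work in radians in the unit-radius frame; every candidate has L = ρ·(t + p + q).
LSL: p² = 2 + d² − 2cos(α−β) + 2d(sin α − sin β) = 9.118978; p = √p² = 3.019765; φ = atan2(cos β − cos α, d + sin α − sin β) = -0.703624 rad; t = (φ − α) mod 2π = 5.392908 rad, q = (β − φ) mod 2π = 3.604265 rad → L = 6.84·(5.392908 + 3.019765 + 3.604265) = 6.84·12.016937 = 82.195848 m
RSR: p² = 2 + d² − 2cos(α−β) + 2d(sin β − sin α) = 9.618889; p = √p² = 3.101433; φ = atan2(cos α − cos β, d − sin α + sin β) = 0.681486 rad; t = (α − φ) mod 2π = 5.788353 rad, q = (φ − β) mod 2π = 4.064031 rad → L = 6.84·(5.788353 + 3.101433 + 4.064031) = 6.84·12.953817 = 88.604108 m
LSR: p² = d² − 2 + 2cos(α−β) + 2d(sin α + sin β) = 3.727603; p = √p² = 1.930700; φ = atan2(−cos α − cos β, d + sin α + sin β) − atan2(−2, p) = 0.798883 rad; t = (φ − α) mod 2π = 0.612229 rad, q = (φ − β) mod 2π = 4.181427 rad → L = 6.84·(0.612229 + 1.930700 + 4.181427) = 6.84·6.724356 = 45.994596 m
RSL: p² = d² − 2 + 2cos(α−β) − 2d(sin α + sin β) = -0.269427 < 0 → infeasible
RLR: c = (6 − d² + 2cos(α−β) + 2d(sin α − sin β))/8 = -0.202361; p = 2π − arccos c = 4.508621 rad; φ = atan2(cos α − cos β, d − sin α + sin β) = 0.681486 rad; t = (α − φ + p/2) mod 2π = 1.759478 rad, q = (α − β − t + p) mod 2π = 0.035156 rad → L = 6.84·(1.759478 + 4.508621 + 0.035156) = 6.84·6.303254 = 43.114260 m
LRL: c = (6 − d² + 2cos(α−β) − 2d(sin α − sin β))/8 = -0.139872; p = 2π − arccos c = 4.572057 rad; φ = atan2(cos β − cos α, d + sin α − sin β) = -0.703624 rad; t = (φ − α + p/2) mod 2π = 1.395751 rad, q = (β − α − t + p) mod 2π = 5.890293 rad → L = 6.84·(1.395751 + 4.572057 + 5.890293) = 6.84·11.858100 = 81.109405 m
Shortest: RLR with L = 43.114260 m ≈ 43.1143 m
Convert RLR to answer units (arcs ×180/π): t = 1.759478·180/π = 100.8107°, p = 4.508621·180/π = 258.3249°, q = 0.035156·180/π = 2.0143°, L = 43.1143 m.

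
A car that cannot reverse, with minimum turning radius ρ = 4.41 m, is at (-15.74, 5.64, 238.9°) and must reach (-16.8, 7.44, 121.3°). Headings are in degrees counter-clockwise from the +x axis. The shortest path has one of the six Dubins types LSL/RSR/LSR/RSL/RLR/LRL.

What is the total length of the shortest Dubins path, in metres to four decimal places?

Let ψ = atan2(Δy, Δx) = atan2(1.80, -1.06) = 120.4934° be the start→goal bearing.
Normalize: d = |goal − start| / ρ = 2.088923/4.41 = 0.473679, α = (θ_start − ψ) mod 360° = 118.4066° = 2.066586 rad, β = (θ_goal − ψ) mod 360° = 0.8066° = 0.014079 rad.
Common terms: sin α = 0.879593, cos α = -0.475726, sin β = 0.014078, cos β = 0.999901, cos(α−β) = -0.463296, d² = 0.224372. Work in radians in the unit-radius frame; every candidate has L = ρ·(t + p + q).
LSL: p² = 2 + d² − 2cos(α−β) + 2d(sin α − sin β) = 3.970916; p = √p² = 1.992716; φ = atan2(cos β − cos α, d + sin α − sin β) = 0.833830 rad; t = (φ − α) mod 2π = 5.050429 rad, q = (β − φ) mod 2π = 5.463434 rad → L = 4.41·(5.050429 + 1.992716 + 5.463434) = 4.41·12.506579 = 55.154014 m
RSR: p² = 2 + d² − 2cos(α−β) + 2d(sin β − sin α) = 2.331011; p = √p² = 1.526765; φ = atan2(cos α − cos β, d − sin α + sin β) = -1.830346 rad; t = (α − φ) mod 2π = 3.896931 rad, q = (φ − β) mod 2π = 4.438761 rad → L = 4.41·(3.896931 + 1.526765 + 4.438761) = 4.41·9.862457 = 43.493437 m
LSR: p² = d² − 2 + 2cos(α−β) + 2d(sin α + sin β) = -1.855594 < 0 → infeasible
RSL: p² = d² − 2 + 2cos(α−β) − 2d(sin α + sin β) = -3.548847 < 0 → infeasible
RLR: c = (6 − d² + 2cos(α−β) + 2d(sin α − sin β))/8 = 0.708624; p = 2π − arccos c = 5.499935 rad; φ = atan2(cos α − cos β, d − sin α + sin β) = -1.830346 rad; t = (α − φ + p/2) mod 2π = 0.363713 rad, q = (α − β − t + p) mod 2π = 0.905543 rad → L = 4.41·(0.363713 + 5.499935 + 0.905543) = 4.41·6.769191 = 29.852132 m
LRL: c = (6 − d² + 2cos(α−β) − 2d(sin α − sin β))/8 = 0.503635; p = 2π − arccos c = 5.240191 rad; φ = atan2(cos β − cos α, d + sin α − sin β) = 0.833830 rad; t = (φ − α + p/2) mod 2π = 1.387339 rad, q = (β − α − t + p) mod 2π = 1.800344 rad → L = 4.41·(1.387339 + 5.240191 + 1.800344) = 4.41·8.427874 = 37.166926 m
Shortest: RLR with L = 29.852132 m ≈ 29.8521 m

29.8521 m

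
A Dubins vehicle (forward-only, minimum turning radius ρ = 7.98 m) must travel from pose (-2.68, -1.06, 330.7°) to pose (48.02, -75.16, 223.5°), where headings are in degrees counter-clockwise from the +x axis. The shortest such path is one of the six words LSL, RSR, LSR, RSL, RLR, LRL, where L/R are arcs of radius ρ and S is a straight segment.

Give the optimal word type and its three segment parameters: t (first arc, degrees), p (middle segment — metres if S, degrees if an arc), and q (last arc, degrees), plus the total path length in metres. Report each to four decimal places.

Let ψ = atan2(Δy, Δx) = atan2(-74.10, 50.70) = -55.6197° be the start→goal bearing.
Normalize: d = |goal − start| / ρ = 89.784743/7.98 = 11.251221, α = (θ_start − ψ) mod 360° = 26.3197° = 0.459365 rad, β = (θ_goal − ψ) mod 360° = 279.1197° = 4.871557 rad.
Common terms: sin α = 0.443379, cos α = 0.896334, sin β = -0.987359, cos β = 0.158497, cos(α−β) = -0.295708, d² = 126.589971. Work in radians in the unit-radius frame; every candidate has L = ρ·(t + p + q).
LSL: p² = 2 + d² − 2cos(α−β) + 2d(sin α − sin β) = 161.376490; p = √p² = 12.703405; φ = atan2(cos β − cos α, d + sin α − sin β) = -0.058115 rad; t = (φ − α) mod 2π = 5.765706 rad, q = (β − φ) mod 2π = 4.929672 rad → L = 7.98·(5.765706 + 12.703405 + 4.929672) = 7.98·23.398782 = 186.722283 m
RSR: p² = 2 + d² − 2cos(α−β) + 2d(sin β − sin α) = 96.986284; p = √p² = 9.848161; φ = atan2(cos α − cos β, d − sin α + sin β) = 0.074992 rad; t = (α − φ) mod 2π = 0.384373 rad, q = (φ − β) mod 2π = 1.486620 rad → L = 7.98·(0.384373 + 9.848161 + 1.486620) = 7.98·11.719154 = 93.518852 m
LSR: p² = d² − 2 + 2cos(α−β) + 2d(sin α + sin β) = 111.757659; p = √p² = 10.571550; φ = atan2(−cos α − cos β, d + sin α + sin β) − atan2(−2, p) = 0.088778 rad; t = (φ − α) mod 2π = 5.912599 rad, q = (φ − β) mod 2π = 1.500407 rad → L = 7.98·(5.912599 + 10.571550 + 1.500407) = 7.98·17.984555 = 143.516750 m
RSL: p² = d² − 2 + 2cos(α−β) − 2d(sin α + sin β) = 136.239451; p = √p² = 11.672166; φ = atan2(cos α + cos β, d − sin α − sin β) − atan2(2, p) = -0.080508 rad; t = (α − φ) mod 2π = 0.539873 rad, q = (β − φ) mod 2π = 4.952065 rad → L = 7.98·(0.539873 + 11.672166 + 4.952065) = 7.98·17.164104 = 136.969548 m
RLR: c = (6 − d² + 2cos(α−β) + 2d(sin α − sin β))/8 = -11.123286, |c| > 1 → infeasible
LRL: c = (6 − d² + 2cos(α−β) − 2d(sin α − sin β))/8 = -19.172061, |c| > 1 → infeasible
Shortest: RSR with L = 93.518852 m ≈ 93.5189 m
Convert RSR to answer units (arcs ×180/π): t = 0.384373·180/π = 22.0230°, p = ρ·p = 7.98·9.848161 = 78.5883 m, q = 1.486620·180/π = 85.1770°, L = 93.5189 m.

RSR: t = 22.0230°, p = 78.5883 m, q = 85.1770°, L = 93.5189 m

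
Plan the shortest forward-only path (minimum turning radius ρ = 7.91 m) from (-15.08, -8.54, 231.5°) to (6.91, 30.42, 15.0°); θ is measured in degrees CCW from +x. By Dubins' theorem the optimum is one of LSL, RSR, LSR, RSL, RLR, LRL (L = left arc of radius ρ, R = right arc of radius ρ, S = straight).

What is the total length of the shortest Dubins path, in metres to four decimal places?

Let ψ = atan2(Δy, Δx) = atan2(38.96, 21.99) = 60.5585° be the start→goal bearing.
Normalize: d = |goal − start| / ρ = 44.737475/7.91 = 5.655812, α = (θ_start − ψ) mod 360° = 170.9415° = 2.983492 rad, β = (θ_goal − ψ) mod 360° = 314.4415° = 5.488039 rad.
Common terms: sin α = 0.157443, cos α = -0.987528, sin β = -0.713966, cos β = 0.700180, cos(α−β) = -0.803857, d² = 31.988213. Work in radians in the unit-radius frame; every candidate has L = ρ·(t + p + q).
LSL: p² = 2 + d² − 2cos(α−β) + 2d(sin α − sin β) = 45.452983; p = √p² = 6.741883; φ = atan2(cos β − cos α, d + sin α − sin β) = 0.253023 rad; t = (φ − α) mod 2π = 3.552717 rad, q = (β − φ) mod 2π = 5.235016 rad → L = 7.91·(3.552717 + 6.741883 + 5.235016) = 7.91·15.529615 = 122.839259 m
RSR: p² = 2 + d² − 2cos(α−β) + 2d(sin β − sin α) = 25.738871; p = √p² = 5.073349; φ = atan2(cos α − cos β, d − sin α + sin β) = -0.339124 rad; t = (α − φ) mod 2π = 3.322616 rad, q = (φ − β) mod 2π = 0.456022 rad → L = 7.91·(3.322616 + 5.073349 + 0.456022) = 7.91·8.851987 = 70.019216 m
LSR: p² = d² − 2 + 2cos(α−β) + 2d(sin α + sin β) = 22.085323; p = √p² = 4.699502; φ = atan2(−cos α − cos β, d + sin α + sin β) − atan2(−2, p) = 0.458650 rad; t = (φ − α) mod 2π = 3.758344 rad, q = (φ − β) mod 2π = 1.253797 rad → L = 7.91·(3.758344 + 4.699502 + 1.253797) = 7.91·9.711643 = 76.819096 m
RSL: p² = d² − 2 + 2cos(α−β) − 2d(sin α + sin β) = 34.675675; p = √p² = 5.888606; φ = atan2(cos α + cos β, d − sin α − sin β) − atan2(2, p) = -0.373636 rad; t = (α − φ) mod 2π = 3.357128 rad, q = (β − φ) mod 2π = 5.861675 rad → L = 7.91·(3.357128 + 5.888606 + 5.861675) = 7.91·15.107409 = 119.499602 m
RLR: c = (6 − d² + 2cos(α−β) + 2d(sin α − sin β))/8 = -2.217359, |c| > 1 → infeasible
LRL: c = (6 − d² + 2cos(α−β) − 2d(sin α − sin β))/8 = -4.681623, |c| > 1 → infeasible
Shortest: RSR with L = 70.019216 m ≈ 70.0192 m

70.0192 m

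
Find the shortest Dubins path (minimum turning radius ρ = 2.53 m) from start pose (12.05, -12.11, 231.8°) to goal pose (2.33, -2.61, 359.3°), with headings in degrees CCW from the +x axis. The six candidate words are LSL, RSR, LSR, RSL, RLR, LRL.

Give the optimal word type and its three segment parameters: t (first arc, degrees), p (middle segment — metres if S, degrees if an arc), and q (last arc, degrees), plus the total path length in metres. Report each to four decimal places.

Let ψ = atan2(Δy, Δx) = atan2(9.50, -9.72) = 135.6558° be the start→goal bearing.
Normalize: d = |goal − start| / ρ = 13.591483/2.53 = 5.372128, α = (θ_start − ψ) mod 360° = 96.1442° = 1.678033 rad, β = (θ_goal − ψ) mod 360° = 223.6442° = 3.903328 rad.
Common terms: sin α = 0.994256, cos α = -0.107031, sin β = -0.690178, cos β = -0.723640, cos(α−β) = -0.608761, d² = 28.859754. Work in radians in the unit-radius frame; every candidate has L = ρ·(t + p + q).
LSL: p² = 2 + d² − 2cos(α−β) + 2d(sin α − sin β) = 50.175262; p = √p² = 7.083450; φ = atan2(cos β − cos α, d + sin α − sin β) = -0.087160 rad; t = (φ − α) mod 2π = 4.517993 rad, q = (β − φ) mod 2π = 3.990487 rad → L = 2.53·(4.517993 + 7.083450 + 3.990487) = 2.53·15.591930 = 39.447583 m
RSR: p² = 2 + d² − 2cos(α−β) + 2d(sin β − sin α) = 13.979292; p = √p² = 3.738889; φ = atan2(cos α − cos β, d − sin α + sin β) = 0.165674 rad; t = (α − φ) mod 2π = 1.512358 rad, q = (φ − β) mod 2π = 2.545532 rad → L = 2.53·(1.512358 + 3.738889 + 2.545532) = 2.53·7.796780 = 19.725853 m
LSR: p² = d² − 2 + 2cos(α−β) + 2d(sin α + sin β) = 28.909320; p = √p² = 5.376739; φ = atan2(−cos α − cos β, d + sin α + sin β) − atan2(−2, p) = 0.501425 rad; t = (φ − α) mod 2π = 5.106578 rad, q = (φ − β) mod 2π = 2.881283 rad → L = 2.53·(5.106578 + 5.376739 + 2.881283) = 2.53·13.364599 = 33.812436 m
RSL: p² = d² − 2 + 2cos(α−β) − 2d(sin α + sin β) = 22.375143; p = √p² = 4.730237; φ = atan2(cos α + cos β, d − sin α − sin β) − atan2(2, p) = -0.562475 rad; t = (α − φ) mod 2π = 2.240507 rad, q = (β − φ) mod 2π = 4.465802 rad → L = 2.53·(2.240507 + 4.730237 + 4.465802) = 2.53·11.436547 = 28.934463 m
RLR: c = (6 − d² + 2cos(α−β) + 2d(sin α − sin β))/8 = -0.747412; p = 2π − arccos c = 3.868232 rad; φ = atan2(cos α − cos β, d − sin α + sin β) = 0.165674 rad; t = (α − φ + p/2) mod 2π = 3.446474 rad, q = (α − β − t + p) mod 2π = 4.479648 rad → L = 2.53·(3.446474 + 3.868232 + 4.479648) = 2.53·11.794354 = 29.839715 m
LRL: c = (6 − d² + 2cos(α−β) − 2d(sin α − sin β))/8 = -5.271908, |c| > 1 → infeasible
Shortest: RSR with L = 19.725853 m ≈ 19.7259 m
Convert RSR to answer units (arcs ×180/π): t = 1.512358·180/π = 86.6518°, p = ρ·p = 2.53·3.738889 = 9.4594 m, q = 2.545532·180/π = 145.8482°, L = 19.7259 m.

RSR: t = 86.6518°, p = 9.4594 m, q = 145.8482°, L = 19.7259 m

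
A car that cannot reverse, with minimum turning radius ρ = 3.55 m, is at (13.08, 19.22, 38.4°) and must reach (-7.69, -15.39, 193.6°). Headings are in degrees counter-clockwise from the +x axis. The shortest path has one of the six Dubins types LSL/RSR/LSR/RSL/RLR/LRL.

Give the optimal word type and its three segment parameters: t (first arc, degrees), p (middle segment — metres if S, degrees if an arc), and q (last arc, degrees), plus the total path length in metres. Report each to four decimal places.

RSR: t = 168.3980°, p = 37.0430 m, q = 36.4020°, L = 49.7323 m

Let ψ = atan2(Δy, Δx) = atan2(-34.61, -20.77) = -120.9686° be the start→goal bearing.
Normalize: d = |goal − start| / ρ = 40.363907/3.55 = 11.370115, α = (θ_start − ψ) mod 360° = 159.3686° = 2.781507 rad, β = (θ_goal − ψ) mod 360° = 314.5686° = 5.490258 rad.
Common terms: sin α = 0.352354, cos α = -0.935867, sin β = -0.712410, cos β = 0.701763, cos(α−β) = -0.907777, d² = 129.279508. Work in radians in the unit-radius frame; every candidate has L = ρ·(t + p + q).
LSL: p² = 2 + d² − 2cos(α−β) + 2d(sin α − sin β) = 157.308054; p = √p² = 12.542251; φ = atan2(cos β − cos α, d + sin α − sin β) = 0.130943 rad; t = (φ − α) mod 2π = 3.632621 rad, q = (β − φ) mod 2π = 5.359315 rad → L = 3.55·(3.632621 + 12.542251 + 5.359315) = 3.55·21.534187 = 76.446364 m
RSR: p² = 2 + d² − 2cos(α−β) + 2d(sin β − sin α) = 108.882072; p = √p² = 10.434657; φ = atan2(cos α − cos β, d − sin α + sin β) = -0.157593 rad; t = (α − φ) mod 2π = 2.939100 rad, q = (φ − β) mod 2π = 0.635334 rad → L = 3.55·(2.939100 + 10.434657 + 0.635334) = 3.55·14.009092 = 49.732275 m
LSR: p² = d² − 2 + 2cos(α−β) + 2d(sin α + sin β) = 117.276191; p = √p² = 10.829413; φ = atan2(−cos α − cos β, d + sin α + sin β) − atan2(−2, p) = 0.203884 rad; t = (φ − α) mod 2π = 3.705562 rad, q = (φ − β) mod 2π = 0.996811 rad → L = 3.55·(3.705562 + 10.829413 + 0.996811) = 3.55·15.531786 = 55.137842 m
RSL: p² = d² − 2 + 2cos(α−β) − 2d(sin α + sin β) = 133.651715; p = √p² = 11.560783; φ = atan2(cos α + cos β, d − sin α − sin β) − atan2(2, p) = -0.191258 rad; t = (α − φ) mod 2π = 2.972765 rad, q = (β − φ) mod 2π = 5.681516 rad → L = 3.55·(2.972765 + 11.560783 + 5.681516) = 3.55·20.215065 = 71.763480 m
RLR: c = (6 − d² + 2cos(α−β) + 2d(sin α − sin β))/8 = -12.610259, |c| > 1 → infeasible
LRL: c = (6 − d² + 2cos(α−β) − 2d(sin α − sin β))/8 = -18.663507, |c| > 1 → infeasible
Shortest: RSR with L = 49.732275 m ≈ 49.7323 m
Convert RSR to answer units (arcs ×180/π): t = 2.939100·180/π = 168.3980°, p = ρ·p = 3.55·10.434657 = 37.0430 m, q = 0.635334·180/π = 36.4020°, L = 49.7323 m.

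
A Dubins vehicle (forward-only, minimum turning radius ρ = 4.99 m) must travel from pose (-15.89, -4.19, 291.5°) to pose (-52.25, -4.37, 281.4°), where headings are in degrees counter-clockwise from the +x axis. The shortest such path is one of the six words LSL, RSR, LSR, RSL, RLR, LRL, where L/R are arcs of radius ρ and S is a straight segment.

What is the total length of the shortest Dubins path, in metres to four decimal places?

Let ψ = atan2(Δy, Δx) = atan2(-0.18, -36.36) = -179.7164° be the start→goal bearing.
Normalize: d = |goal − start| / ρ = 36.360446/4.99 = 7.286662, α = (θ_start − ψ) mod 360° = 111.2164° = 1.941092 rad, β = (θ_goal − ψ) mod 360° = 101.1164° = 1.764813 rad.
Common terms: sin α = 0.932221, cos α = -0.361891, sin β = 0.981238, cos β = -0.192802, cos(α−β) = 0.984503, d² = 53.095449. Work in radians in the unit-radius frame; every candidate has L = ρ·(t + p + q).
LSL: p² = 2 + d² − 2cos(α−β) + 2d(sin α − sin β) = 52.412100; p = √p² = 7.239620; φ = atan2(cos β − cos α, d + sin α − sin β) = 0.023358 rad; t = (φ − α) mod 2π = 4.365452 rad, q = (β − φ) mod 2π = 1.741455 rad → L = 4.99·(4.365452 + 7.239620 + 1.741455) = 4.99·13.346527 = 66.599171 m
RSR: p² = 2 + d² − 2cos(α−β) + 2d(sin β − sin α) = 53.840786; p = √p² = 7.337628; φ = atan2(cos α − cos β, d − sin α + sin β) = -0.023046 rad; t = (α − φ) mod 2π = 1.964138 rad, q = (φ − β) mod 2π = 4.495326 rad → L = 4.99·(1.964138 + 7.337628 + 4.495326) = 4.99·13.797092 = 68.847487 m
LSR: p² = d² − 2 + 2cos(α−β) + 2d(sin α + sin β) = 80.949903; p = √p² = 8.997216; φ = atan2(−cos α − cos β, d + sin α + sin β) − atan2(−2, p) = 0.278953 rad; t = (φ − α) mod 2π = 4.621047 rad, q = (φ − β) mod 2π = 4.797325 rad → L = 4.99·(4.621047 + 8.997216 + 4.797325) = 4.99·18.415589 = 91.893789 m
RSL: p² = d² − 2 + 2cos(α−β) − 2d(sin α + sin β) = 25.179008; p = √p² = 5.017869; φ = atan2(cos α + cos β, d − sin α − sin β) − atan2(2, p) = -0.482147 rad; t = (α − φ) mod 2π = 2.423238 rad, q = (β − φ) mod 2π = 2.246960 rad → L = 4.99·(2.423238 + 5.017869 + 2.246960) = 4.99·9.688067 = 48.343455 m
RLR: c = (6 − d² + 2cos(α−β) + 2d(sin α − sin β))/8 = -5.730098, |c| > 1 → infeasible
LRL: c = (6 − d² + 2cos(α−β) − 2d(sin α − sin β))/8 = -5.551513, |c| > 1 → infeasible
Shortest: RSL with L = 48.343455 m ≈ 48.3435 m

48.3435 m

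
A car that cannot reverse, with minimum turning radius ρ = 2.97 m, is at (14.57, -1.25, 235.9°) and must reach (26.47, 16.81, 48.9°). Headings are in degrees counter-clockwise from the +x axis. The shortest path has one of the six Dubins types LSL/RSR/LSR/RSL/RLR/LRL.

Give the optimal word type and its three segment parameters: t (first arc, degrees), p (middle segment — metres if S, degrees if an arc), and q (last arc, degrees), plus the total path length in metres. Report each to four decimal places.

Let ψ = atan2(Δy, Δx) = atan2(18.06, 11.90) = 56.6185° be the start→goal bearing.
Normalize: d = |goal − start| / ρ = 21.628074/2.97 = 7.282180, α = (θ_start − ψ) mod 360° = 179.2815° = 3.129052 rad, β = (θ_goal − ψ) mod 360° = 352.2815° = 6.148472 rad.
Common terms: sin α = 0.012540, cos α = -0.999921, sin β = -0.134307, cos β = 0.990940, cos(α−β) = -0.992546, d² = 53.030144. Work in radians in the unit-radius frame; every candidate has L = ρ·(t + p + q).
LSL: p² = 2 + d² − 2cos(α−β) + 2d(sin α − sin β) = 59.153967; p = √p² = 7.691162; φ = atan2(cos β − cos α, d + sin α − sin β) = 0.261832 rad; t = (φ − α) mod 2π = 3.415965 rad, q = (β − φ) mod 2π = 5.886640 rad → L = 2.97·(3.415965 + 7.691162 + 5.886640) = 2.97·16.993767 = 50.471487 m
RSR: p² = 2 + d² − 2cos(α−β) + 2d(sin β − sin α) = 54.876506; p = √p² = 7.407868; φ = atan2(cos α − cos β, d − sin α + sin β) = -0.272095 rad; t = (α − φ) mod 2π = 3.401147 rad, q = (φ − β) mod 2π = 6.145804 rad → L = 2.97·(3.401147 + 7.407868 + 6.145804) = 2.97·16.954819 = 50.355812 m
LSR: p² = d² − 2 + 2cos(α−β) + 2d(sin α + sin β) = 47.271604; p = √p² = 6.875435; φ = atan2(−cos α − cos β, d + sin α + sin β) − atan2(−2, p) = 0.284333 rad; t = (φ − α) mod 2π = 3.438466 rad, q = (φ − β) mod 2π = 0.419047 rad → L = 2.97·(3.438466 + 6.875435 + 0.419047) = 2.97·10.732948 = 31.876856 m
RSL: p² = d² − 2 + 2cos(α−β) − 2d(sin α + sin β) = 50.818500; p = √p² = 7.128710; φ = atan2(cos α + cos β, d − sin α − sin β) − atan2(2, p) = -0.274737 rad; t = (α − φ) mod 2π = 3.403789 rad, q = (β − φ) mod 2π = 0.140023 rad → L = 2.97·(3.403789 + 7.128710 + 0.140023) = 2.97·10.672522 = 31.697390 m
RLR: c = (6 − d² + 2cos(α−β) + 2d(sin α − sin β))/8 = -5.859563, |c| > 1 → infeasible
LRL: c = (6 − d² + 2cos(α−β) − 2d(sin α − sin β))/8 = -6.394246, |c| > 1 → infeasible
Shortest: RSL with L = 31.697390 m ≈ 31.6974 m
Convert RSL to answer units (arcs ×180/π): t = 3.403789·180/π = 195.0227°, p = ρ·p = 2.97·7.128710 = 21.1723 m, q = 0.140023·180/π = 8.0227°, L = 31.6974 m.

RSL: t = 195.0227°, p = 21.1723 m, q = 8.0227°, L = 31.6974 m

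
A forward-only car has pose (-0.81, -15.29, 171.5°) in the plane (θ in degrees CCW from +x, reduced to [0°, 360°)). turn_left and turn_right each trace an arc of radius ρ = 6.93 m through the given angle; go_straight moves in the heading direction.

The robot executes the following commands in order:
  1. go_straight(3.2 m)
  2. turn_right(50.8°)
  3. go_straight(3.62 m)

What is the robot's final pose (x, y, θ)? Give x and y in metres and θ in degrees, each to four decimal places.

(-10.7575, -8.3885, 120.7000°)

set_pose: (x, y, θ) = (-0.8100, -15.2900, 171.5000°), ρ = 6.93
go_straight(3.2): x += 3.2·cos θ, y += 3.2·sin θ → (-3.9749, -14.8170, 171.5000°)
turn_right(50.8°): centre at ρ to the right, rotate −50.8° → (-8.9093, -11.5012, 120.7000°)
go_straight(3.62): x += 3.62·cos θ, y += 3.62·sin θ → (-10.7575, -8.3885, 120.7000°)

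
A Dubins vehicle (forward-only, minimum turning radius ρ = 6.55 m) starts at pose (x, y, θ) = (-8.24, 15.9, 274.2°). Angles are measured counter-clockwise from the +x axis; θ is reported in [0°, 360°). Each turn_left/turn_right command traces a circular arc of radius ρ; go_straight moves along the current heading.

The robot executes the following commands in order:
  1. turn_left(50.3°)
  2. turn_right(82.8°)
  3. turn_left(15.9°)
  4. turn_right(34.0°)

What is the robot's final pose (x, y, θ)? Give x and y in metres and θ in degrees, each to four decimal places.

set_pose: (x, y, θ) = (-8.2400, 15.9000, 274.2000°), ρ = 6.55
turn_left(50.3°): centre at ρ to the left, rotate +50.3° → (-5.5112, 11.0473, 324.5000°)
turn_right(82.8°): centre at ρ to the right, rotate −82.8° → (-3.5477, 2.6095, 241.7000°)
turn_left(15.9°): centre at ρ to the left, rotate +15.9° → (-4.1777, 0.9108, 257.6000°)
turn_right(34.0°): centre at ρ to the right, rotate −34.0° → (-6.0579, -2.4261, 223.6000°)

(-6.0579, -2.4261, 223.6000°)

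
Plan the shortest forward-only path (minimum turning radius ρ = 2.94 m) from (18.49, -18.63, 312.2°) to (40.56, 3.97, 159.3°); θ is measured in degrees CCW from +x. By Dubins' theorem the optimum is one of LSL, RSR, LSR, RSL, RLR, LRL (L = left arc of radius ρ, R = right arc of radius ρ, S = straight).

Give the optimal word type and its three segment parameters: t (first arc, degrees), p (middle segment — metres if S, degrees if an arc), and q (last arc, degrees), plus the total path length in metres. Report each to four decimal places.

LSL: t = 91.2749°, p = 25.9796 m, q = 115.8251°, L = 36.6065 m

Let ψ = atan2(Δy, Δx) = atan2(22.60, 22.07) = 45.6798° be the start→goal bearing.
Normalize: d = |goal − start| / ρ = 31.588683/2.94 = 10.744450, α = (θ_start − ψ) mod 360° = 266.5202° = 4.651656 rad, β = (θ_goal − ψ) mod 360° = 113.6202° = 1.983047 rad.
Common terms: sin α = -0.998156, cos α = -0.060696, sin β = 0.916221, cos β = -0.400673, cos(α−β) = -0.890213, d² = 115.443207. Work in radians in the unit-radius frame; every candidate has L = ρ·(t + p + q).
LSL: p² = 2 + d² − 2cos(α−β) + 2d(sin α − sin β) = 78.085763; p = √p² = 8.836615; φ = atan2(cos β − cos α, d + sin α − sin β) = -0.038483 rad; t = (φ − α) mod 2π = 1.593047 rad, q = (β − φ) mod 2π = 2.021530 rad → L = 2.94·(1.593047 + 8.836615 + 2.021530) = 2.94·12.451192 = 36.606504 m
RSR: p² = 2 + d² − 2cos(α−β) + 2d(sin β − sin α) = 160.361501; p = √p² = 12.663392; φ = atan2(cos α − cos β, d − sin α + sin β) = 0.026850 rad; t = (α − φ) mod 2π = 4.624805 rad, q = (φ − β) mod 2π = 4.326989 rad → L = 2.94·(4.624805 + 12.663392 + 4.326989) = 2.94·21.615186 = 63.548647 m
LSR: p² = d² − 2 + 2cos(α−β) + 2d(sin α + sin β) = 109.902089; p = √p² = 10.483420; φ = atan2(−cos α − cos β, d + sin α + sin β) − atan2(−2, p) = 0.231755 rad; t = (φ − α) mod 2π = 1.863285 rad, q = (φ − β) mod 2π = 4.531894 rad → L = 2.94·(1.863285 + 10.483420 + 4.531894) = 2.94·16.878598 = 49.623079 m
RSL: p² = d² − 2 + 2cos(α−β) − 2d(sin α + sin β) = 113.423473; p = √p² = 10.650046; φ = atan2(cos α + cos β, d − sin α − sin β) − atan2(2, p) = -0.228220 rad; t = (α − φ) mod 2π = 4.879876 rad, q = (β − φ) mod 2π = 2.211267 rad → L = 2.94·(4.879876 + 10.650046 + 2.211267) = 2.94·17.741188 = 52.159094 m
RLR: c = (6 − d² + 2cos(α−β) + 2d(sin α − sin β))/8 = -19.045188, |c| > 1 → infeasible
LRL: c = (6 − d² + 2cos(α−β) − 2d(sin α − sin β))/8 = -8.760720, |c| > 1 → infeasible
Shortest: LSL with L = 36.606504 m ≈ 36.6065 m
Convert LSL to answer units (arcs ×180/π): t = 1.593047·180/π = 91.2749°, p = ρ·p = 2.94·8.836615 = 25.9796 m, q = 2.021530·180/π = 115.8251°, L = 36.6065 m.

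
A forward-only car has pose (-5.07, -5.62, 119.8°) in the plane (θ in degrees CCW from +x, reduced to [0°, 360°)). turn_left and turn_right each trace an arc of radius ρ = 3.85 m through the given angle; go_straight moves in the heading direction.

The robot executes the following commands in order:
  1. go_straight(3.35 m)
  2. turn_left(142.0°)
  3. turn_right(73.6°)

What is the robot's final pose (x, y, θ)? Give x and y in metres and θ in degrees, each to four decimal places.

(-17.1479, -7.3387, 188.2000°)

set_pose: (x, y, θ) = (-5.0700, -5.6200, 119.8000°), ρ = 3.85
go_straight(3.35): x += 3.35·cos θ, y += 3.35·sin θ → (-6.7349, -2.7130, 119.8000°)
turn_left(142.0°): centre at ρ to the left, rotate +142.0° → (-13.8864, -4.0772, 261.8000°)
turn_right(73.6°): centre at ρ to the right, rotate −73.6° → (-17.1479, -7.3387, 188.2000°)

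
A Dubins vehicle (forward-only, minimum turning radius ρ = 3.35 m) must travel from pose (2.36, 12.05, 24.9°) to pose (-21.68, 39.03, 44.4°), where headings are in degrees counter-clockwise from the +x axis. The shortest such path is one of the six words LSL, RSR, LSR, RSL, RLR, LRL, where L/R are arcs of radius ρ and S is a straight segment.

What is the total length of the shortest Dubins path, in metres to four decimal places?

Let ψ = atan2(Δy, Δx) = atan2(26.98, -24.04) = 131.7020° be the start→goal bearing.
Normalize: d = |goal − start| / ρ = 36.136436/3.35 = 10.786996, α = (θ_start − ψ) mod 360° = 253.1980° = 4.419139 rad, β = (θ_goal − ψ) mod 360° = 272.6980° = 4.759478 rad.
Common terms: sin α = -0.957309, cos α = -0.289065, sin β = -0.998892, cos β = 0.047071, cos(α−β) = 0.942641, d² = 116.359278. Work in radians in the unit-radius frame; every candidate has L = ρ·(t + p + q).
LSL: p² = 2 + d² − 2cos(α−β) + 2d(sin α − sin β) = 117.371088; p = √p² = 10.833794; φ = atan2(cos β − cos α, d + sin α − sin β) = 0.031032 rad; t = (φ − α) mod 2π = 1.895078 rad, q = (β − φ) mod 2π = 4.728446 rad → L = 3.35·(1.895078 + 10.833794 + 4.728446) = 3.35·17.457318 = 58.482016 m
RSR: p² = 2 + d² − 2cos(α−β) + 2d(sin β − sin α) = 115.576902; p = √p² = 10.750670; φ = atan2(cos α − cos β, d − sin α + sin β) = -0.031272 rad; t = (α − φ) mod 2π = 4.450410 rad, q = (φ − β) mod 2π = 1.492436 rad → L = 3.35·(4.450410 + 10.750670 + 1.492436) = 3.35·16.693516 = 55.923278 m
LSR: p² = d² − 2 + 2cos(α−β) + 2d(sin α + sin β) = 74.041500; p = √p² = 8.604737; φ = atan2(−cos α − cos β, d + sin α + sin β) − atan2(−2, p) = 0.255772 rad; t = (φ − α) mod 2π = 2.119818 rad, q = (φ − β) mod 2π = 1.779479 rad → L = 3.35·(2.119818 + 8.604737 + 1.779479) = 3.35·12.504035 = 41.888516 m
RSL: p² = d² − 2 + 2cos(α−β) − 2d(sin α + sin β) = 158.447623; p = √p² = 12.587598; φ = atan2(cos α + cos β, d − sin α − sin β) − atan2(2, p) = -0.176557 rad; t = (α − φ) mod 2π = 4.595696 rad, q = (β − φ) mod 2π = 4.936035 rad → L = 3.35·(4.595696 + 12.587598 + 4.936035) = 3.35·22.119329 = 74.099751 m
RLR: c = (6 − d² + 2cos(α−β) + 2d(sin α − sin β))/8 = -13.447113, |c| > 1 → infeasible
LRL: c = (6 − d² + 2cos(α−β) − 2d(sin α − sin β))/8 = -13.671386, |c| > 1 → infeasible
Shortest: LSR with L = 41.888516 m ≈ 41.8885 m

41.8885 m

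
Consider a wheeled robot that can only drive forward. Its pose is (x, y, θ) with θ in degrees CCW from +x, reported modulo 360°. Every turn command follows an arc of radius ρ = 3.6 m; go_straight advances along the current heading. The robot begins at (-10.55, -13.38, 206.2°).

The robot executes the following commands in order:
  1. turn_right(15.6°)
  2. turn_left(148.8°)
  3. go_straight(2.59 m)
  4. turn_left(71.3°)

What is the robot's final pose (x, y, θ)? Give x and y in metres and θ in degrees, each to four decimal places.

set_pose: (x, y, θ) = (-10.5500, -13.3800, 206.2000°), ρ = 3.6
turn_right(15.6°): centre at ρ to the right, rotate −15.6° → (-11.4772, -13.6884, 190.6000°)
turn_left(148.8°): centre at ρ to the left, rotate +148.8° → (-12.0816, -20.5968, 339.4000°)
go_straight(2.59): x += 2.59·cos θ, y += 2.59·sin θ → (-9.6572, -21.5081, 339.4000°)
turn_left(71.3°): centre at ρ to the left, rotate +71.3° → (-5.6048, -20.4184, 410.7000° ≡ 50.7000°)

(-5.6048, -20.4184, 50.7000°)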